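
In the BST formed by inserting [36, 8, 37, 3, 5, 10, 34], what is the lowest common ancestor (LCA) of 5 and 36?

Tree insertion order: [36, 8, 37, 3, 5, 10, 34]
Tree (level-order array): [36, 8, 37, 3, 10, None, None, None, 5, None, 34]
In a BST, the LCA of p=5, q=36 is the first node v on the
root-to-leaf path with p <= v <= q (go left if both < v, right if both > v).
Walk from root:
  at 36: 5 <= 36 <= 36, this is the LCA
LCA = 36


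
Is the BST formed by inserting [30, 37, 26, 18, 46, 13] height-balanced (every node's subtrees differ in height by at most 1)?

Tree (level-order array): [30, 26, 37, 18, None, None, 46, 13]
Definition: a tree is height-balanced if, at every node, |h(left) - h(right)| <= 1 (empty subtree has height -1).
Bottom-up per-node check:
  node 13: h_left=-1, h_right=-1, diff=0 [OK], height=0
  node 18: h_left=0, h_right=-1, diff=1 [OK], height=1
  node 26: h_left=1, h_right=-1, diff=2 [FAIL (|1--1|=2 > 1)], height=2
  node 46: h_left=-1, h_right=-1, diff=0 [OK], height=0
  node 37: h_left=-1, h_right=0, diff=1 [OK], height=1
  node 30: h_left=2, h_right=1, diff=1 [OK], height=3
Node 26 violates the condition: |1 - -1| = 2 > 1.
Result: Not balanced


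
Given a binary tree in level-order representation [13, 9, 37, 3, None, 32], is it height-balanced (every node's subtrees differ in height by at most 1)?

Tree (level-order array): [13, 9, 37, 3, None, 32]
Definition: a tree is height-balanced if, at every node, |h(left) - h(right)| <= 1 (empty subtree has height -1).
Bottom-up per-node check:
  node 3: h_left=-1, h_right=-1, diff=0 [OK], height=0
  node 9: h_left=0, h_right=-1, diff=1 [OK], height=1
  node 32: h_left=-1, h_right=-1, diff=0 [OK], height=0
  node 37: h_left=0, h_right=-1, diff=1 [OK], height=1
  node 13: h_left=1, h_right=1, diff=0 [OK], height=2
All nodes satisfy the balance condition.
Result: Balanced


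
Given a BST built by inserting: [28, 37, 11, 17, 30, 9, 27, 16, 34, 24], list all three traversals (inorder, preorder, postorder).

Tree insertion order: [28, 37, 11, 17, 30, 9, 27, 16, 34, 24]
Tree (level-order array): [28, 11, 37, 9, 17, 30, None, None, None, 16, 27, None, 34, None, None, 24]
Inorder (L, root, R): [9, 11, 16, 17, 24, 27, 28, 30, 34, 37]
Preorder (root, L, R): [28, 11, 9, 17, 16, 27, 24, 37, 30, 34]
Postorder (L, R, root): [9, 16, 24, 27, 17, 11, 34, 30, 37, 28]


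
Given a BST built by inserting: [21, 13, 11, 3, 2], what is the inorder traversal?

Tree insertion order: [21, 13, 11, 3, 2]
Tree (level-order array): [21, 13, None, 11, None, 3, None, 2]
Inorder traversal: [2, 3, 11, 13, 21]


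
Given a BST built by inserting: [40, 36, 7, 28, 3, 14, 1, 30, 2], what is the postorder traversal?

Tree insertion order: [40, 36, 7, 28, 3, 14, 1, 30, 2]
Tree (level-order array): [40, 36, None, 7, None, 3, 28, 1, None, 14, 30, None, 2]
Postorder traversal: [2, 1, 3, 14, 30, 28, 7, 36, 40]


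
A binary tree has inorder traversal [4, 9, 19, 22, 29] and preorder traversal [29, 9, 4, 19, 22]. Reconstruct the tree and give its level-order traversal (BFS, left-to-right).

Inorder:  [4, 9, 19, 22, 29]
Preorder: [29, 9, 4, 19, 22]
Algorithm: preorder visits root first, so consume preorder in order;
for each root, split the current inorder slice at that value into
left-subtree inorder and right-subtree inorder, then recurse.
Recursive splits:
  root=29; inorder splits into left=[4, 9, 19, 22], right=[]
  root=9; inorder splits into left=[4], right=[19, 22]
  root=4; inorder splits into left=[], right=[]
  root=19; inorder splits into left=[], right=[22]
  root=22; inorder splits into left=[], right=[]
Reconstructed level-order: [29, 9, 4, 19, 22]


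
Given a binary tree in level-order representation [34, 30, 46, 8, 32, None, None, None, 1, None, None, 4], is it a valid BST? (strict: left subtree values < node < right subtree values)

Level-order array: [34, 30, 46, 8, 32, None, None, None, 1, None, None, 4]
Validate using subtree bounds (lo, hi): at each node, require lo < value < hi,
then recurse left with hi=value and right with lo=value.
Preorder trace (stopping at first violation):
  at node 34 with bounds (-inf, +inf): OK
  at node 30 with bounds (-inf, 34): OK
  at node 8 with bounds (-inf, 30): OK
  at node 1 with bounds (8, 30): VIOLATION
Node 1 violates its bound: not (8 < 1 < 30).
Result: Not a valid BST


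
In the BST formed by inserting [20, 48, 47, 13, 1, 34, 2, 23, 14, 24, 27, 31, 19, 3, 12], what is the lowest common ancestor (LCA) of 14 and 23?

Tree insertion order: [20, 48, 47, 13, 1, 34, 2, 23, 14, 24, 27, 31, 19, 3, 12]
Tree (level-order array): [20, 13, 48, 1, 14, 47, None, None, 2, None, 19, 34, None, None, 3, None, None, 23, None, None, 12, None, 24, None, None, None, 27, None, 31]
In a BST, the LCA of p=14, q=23 is the first node v on the
root-to-leaf path with p <= v <= q (go left if both < v, right if both > v).
Walk from root:
  at 20: 14 <= 20 <= 23, this is the LCA
LCA = 20


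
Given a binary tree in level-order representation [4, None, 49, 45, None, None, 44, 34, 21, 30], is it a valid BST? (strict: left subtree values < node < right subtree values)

Level-order array: [4, None, 49, 45, None, None, 44, 34, 21, 30]
Validate using subtree bounds (lo, hi): at each node, require lo < value < hi,
then recurse left with hi=value and right with lo=value.
Preorder trace (stopping at first violation):
  at node 4 with bounds (-inf, +inf): OK
  at node 49 with bounds (4, +inf): OK
  at node 45 with bounds (4, 49): OK
  at node 44 with bounds (45, 49): VIOLATION
Node 44 violates its bound: not (45 < 44 < 49).
Result: Not a valid BST


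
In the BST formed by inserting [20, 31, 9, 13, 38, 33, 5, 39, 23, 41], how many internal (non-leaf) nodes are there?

Tree built from: [20, 31, 9, 13, 38, 33, 5, 39, 23, 41]
Tree (level-order array): [20, 9, 31, 5, 13, 23, 38, None, None, None, None, None, None, 33, 39, None, None, None, 41]
Rule: An internal node has at least one child.
Per-node child counts:
  node 20: 2 child(ren)
  node 9: 2 child(ren)
  node 5: 0 child(ren)
  node 13: 0 child(ren)
  node 31: 2 child(ren)
  node 23: 0 child(ren)
  node 38: 2 child(ren)
  node 33: 0 child(ren)
  node 39: 1 child(ren)
  node 41: 0 child(ren)
Matching nodes: [20, 9, 31, 38, 39]
Count of internal (non-leaf) nodes: 5


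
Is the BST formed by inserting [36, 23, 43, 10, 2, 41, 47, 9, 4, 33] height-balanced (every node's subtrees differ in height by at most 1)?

Tree (level-order array): [36, 23, 43, 10, 33, 41, 47, 2, None, None, None, None, None, None, None, None, 9, 4]
Definition: a tree is height-balanced if, at every node, |h(left) - h(right)| <= 1 (empty subtree has height -1).
Bottom-up per-node check:
  node 4: h_left=-1, h_right=-1, diff=0 [OK], height=0
  node 9: h_left=0, h_right=-1, diff=1 [OK], height=1
  node 2: h_left=-1, h_right=1, diff=2 [FAIL (|-1-1|=2 > 1)], height=2
  node 10: h_left=2, h_right=-1, diff=3 [FAIL (|2--1|=3 > 1)], height=3
  node 33: h_left=-1, h_right=-1, diff=0 [OK], height=0
  node 23: h_left=3, h_right=0, diff=3 [FAIL (|3-0|=3 > 1)], height=4
  node 41: h_left=-1, h_right=-1, diff=0 [OK], height=0
  node 47: h_left=-1, h_right=-1, diff=0 [OK], height=0
  node 43: h_left=0, h_right=0, diff=0 [OK], height=1
  node 36: h_left=4, h_right=1, diff=3 [FAIL (|4-1|=3 > 1)], height=5
Node 2 violates the condition: |-1 - 1| = 2 > 1.
Result: Not balanced


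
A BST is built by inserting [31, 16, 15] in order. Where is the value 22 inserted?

Starting tree (level order): [31, 16, None, 15]
Insertion path: 31 -> 16
Result: insert 22 as right child of 16
Final tree (level order): [31, 16, None, 15, 22]


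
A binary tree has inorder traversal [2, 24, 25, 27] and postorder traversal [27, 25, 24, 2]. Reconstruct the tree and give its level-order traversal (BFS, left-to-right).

Inorder:   [2, 24, 25, 27]
Postorder: [27, 25, 24, 2]
Algorithm: postorder visits root last, so walk postorder right-to-left;
each value is the root of the current inorder slice — split it at that
value, recurse on the right subtree first, then the left.
Recursive splits:
  root=2; inorder splits into left=[], right=[24, 25, 27]
  root=24; inorder splits into left=[], right=[25, 27]
  root=25; inorder splits into left=[], right=[27]
  root=27; inorder splits into left=[], right=[]
Reconstructed level-order: [2, 24, 25, 27]


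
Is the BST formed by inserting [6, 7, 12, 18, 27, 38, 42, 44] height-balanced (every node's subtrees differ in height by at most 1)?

Tree (level-order array): [6, None, 7, None, 12, None, 18, None, 27, None, 38, None, 42, None, 44]
Definition: a tree is height-balanced if, at every node, |h(left) - h(right)| <= 1 (empty subtree has height -1).
Bottom-up per-node check:
  node 44: h_left=-1, h_right=-1, diff=0 [OK], height=0
  node 42: h_left=-1, h_right=0, diff=1 [OK], height=1
  node 38: h_left=-1, h_right=1, diff=2 [FAIL (|-1-1|=2 > 1)], height=2
  node 27: h_left=-1, h_right=2, diff=3 [FAIL (|-1-2|=3 > 1)], height=3
  node 18: h_left=-1, h_right=3, diff=4 [FAIL (|-1-3|=4 > 1)], height=4
  node 12: h_left=-1, h_right=4, diff=5 [FAIL (|-1-4|=5 > 1)], height=5
  node 7: h_left=-1, h_right=5, diff=6 [FAIL (|-1-5|=6 > 1)], height=6
  node 6: h_left=-1, h_right=6, diff=7 [FAIL (|-1-6|=7 > 1)], height=7
Node 38 violates the condition: |-1 - 1| = 2 > 1.
Result: Not balanced


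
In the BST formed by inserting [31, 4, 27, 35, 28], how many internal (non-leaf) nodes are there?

Tree built from: [31, 4, 27, 35, 28]
Tree (level-order array): [31, 4, 35, None, 27, None, None, None, 28]
Rule: An internal node has at least one child.
Per-node child counts:
  node 31: 2 child(ren)
  node 4: 1 child(ren)
  node 27: 1 child(ren)
  node 28: 0 child(ren)
  node 35: 0 child(ren)
Matching nodes: [31, 4, 27]
Count of internal (non-leaf) nodes: 3


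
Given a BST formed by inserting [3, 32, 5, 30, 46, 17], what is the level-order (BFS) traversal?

Tree insertion order: [3, 32, 5, 30, 46, 17]
Tree (level-order array): [3, None, 32, 5, 46, None, 30, None, None, 17]
BFS from the root, enqueuing left then right child of each popped node:
  queue [3] -> pop 3, enqueue [32], visited so far: [3]
  queue [32] -> pop 32, enqueue [5, 46], visited so far: [3, 32]
  queue [5, 46] -> pop 5, enqueue [30], visited so far: [3, 32, 5]
  queue [46, 30] -> pop 46, enqueue [none], visited so far: [3, 32, 5, 46]
  queue [30] -> pop 30, enqueue [17], visited so far: [3, 32, 5, 46, 30]
  queue [17] -> pop 17, enqueue [none], visited so far: [3, 32, 5, 46, 30, 17]
Result: [3, 32, 5, 46, 30, 17]


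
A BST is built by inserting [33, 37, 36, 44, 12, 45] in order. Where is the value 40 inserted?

Starting tree (level order): [33, 12, 37, None, None, 36, 44, None, None, None, 45]
Insertion path: 33 -> 37 -> 44
Result: insert 40 as left child of 44
Final tree (level order): [33, 12, 37, None, None, 36, 44, None, None, 40, 45]


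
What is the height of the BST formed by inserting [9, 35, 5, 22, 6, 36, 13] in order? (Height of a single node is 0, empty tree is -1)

Insertion order: [9, 35, 5, 22, 6, 36, 13]
Tree (level-order array): [9, 5, 35, None, 6, 22, 36, None, None, 13]
Compute height bottom-up (empty subtree = -1):
  height(6) = 1 + max(-1, -1) = 0
  height(5) = 1 + max(-1, 0) = 1
  height(13) = 1 + max(-1, -1) = 0
  height(22) = 1 + max(0, -1) = 1
  height(36) = 1 + max(-1, -1) = 0
  height(35) = 1 + max(1, 0) = 2
  height(9) = 1 + max(1, 2) = 3
Height = 3


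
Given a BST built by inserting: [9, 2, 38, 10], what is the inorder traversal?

Tree insertion order: [9, 2, 38, 10]
Tree (level-order array): [9, 2, 38, None, None, 10]
Inorder traversal: [2, 9, 10, 38]


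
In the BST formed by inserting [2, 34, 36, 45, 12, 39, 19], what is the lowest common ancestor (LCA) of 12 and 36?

Tree insertion order: [2, 34, 36, 45, 12, 39, 19]
Tree (level-order array): [2, None, 34, 12, 36, None, 19, None, 45, None, None, 39]
In a BST, the LCA of p=12, q=36 is the first node v on the
root-to-leaf path with p <= v <= q (go left if both < v, right if both > v).
Walk from root:
  at 2: both 12 and 36 > 2, go right
  at 34: 12 <= 34 <= 36, this is the LCA
LCA = 34


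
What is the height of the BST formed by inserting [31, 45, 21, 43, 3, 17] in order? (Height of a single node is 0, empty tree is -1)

Insertion order: [31, 45, 21, 43, 3, 17]
Tree (level-order array): [31, 21, 45, 3, None, 43, None, None, 17]
Compute height bottom-up (empty subtree = -1):
  height(17) = 1 + max(-1, -1) = 0
  height(3) = 1 + max(-1, 0) = 1
  height(21) = 1 + max(1, -1) = 2
  height(43) = 1 + max(-1, -1) = 0
  height(45) = 1 + max(0, -1) = 1
  height(31) = 1 + max(2, 1) = 3
Height = 3


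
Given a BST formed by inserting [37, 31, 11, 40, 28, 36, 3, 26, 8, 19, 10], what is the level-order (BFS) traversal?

Tree insertion order: [37, 31, 11, 40, 28, 36, 3, 26, 8, 19, 10]
Tree (level-order array): [37, 31, 40, 11, 36, None, None, 3, 28, None, None, None, 8, 26, None, None, 10, 19]
BFS from the root, enqueuing left then right child of each popped node:
  queue [37] -> pop 37, enqueue [31, 40], visited so far: [37]
  queue [31, 40] -> pop 31, enqueue [11, 36], visited so far: [37, 31]
  queue [40, 11, 36] -> pop 40, enqueue [none], visited so far: [37, 31, 40]
  queue [11, 36] -> pop 11, enqueue [3, 28], visited so far: [37, 31, 40, 11]
  queue [36, 3, 28] -> pop 36, enqueue [none], visited so far: [37, 31, 40, 11, 36]
  queue [3, 28] -> pop 3, enqueue [8], visited so far: [37, 31, 40, 11, 36, 3]
  queue [28, 8] -> pop 28, enqueue [26], visited so far: [37, 31, 40, 11, 36, 3, 28]
  queue [8, 26] -> pop 8, enqueue [10], visited so far: [37, 31, 40, 11, 36, 3, 28, 8]
  queue [26, 10] -> pop 26, enqueue [19], visited so far: [37, 31, 40, 11, 36, 3, 28, 8, 26]
  queue [10, 19] -> pop 10, enqueue [none], visited so far: [37, 31, 40, 11, 36, 3, 28, 8, 26, 10]
  queue [19] -> pop 19, enqueue [none], visited so far: [37, 31, 40, 11, 36, 3, 28, 8, 26, 10, 19]
Result: [37, 31, 40, 11, 36, 3, 28, 8, 26, 10, 19]


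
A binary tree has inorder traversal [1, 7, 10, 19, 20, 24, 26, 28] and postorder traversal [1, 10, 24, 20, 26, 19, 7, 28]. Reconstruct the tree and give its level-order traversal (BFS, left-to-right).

Inorder:   [1, 7, 10, 19, 20, 24, 26, 28]
Postorder: [1, 10, 24, 20, 26, 19, 7, 28]
Algorithm: postorder visits root last, so walk postorder right-to-left;
each value is the root of the current inorder slice — split it at that
value, recurse on the right subtree first, then the left.
Recursive splits:
  root=28; inorder splits into left=[1, 7, 10, 19, 20, 24, 26], right=[]
  root=7; inorder splits into left=[1], right=[10, 19, 20, 24, 26]
  root=19; inorder splits into left=[10], right=[20, 24, 26]
  root=26; inorder splits into left=[20, 24], right=[]
  root=20; inorder splits into left=[], right=[24]
  root=24; inorder splits into left=[], right=[]
  root=10; inorder splits into left=[], right=[]
  root=1; inorder splits into left=[], right=[]
Reconstructed level-order: [28, 7, 1, 19, 10, 26, 20, 24]


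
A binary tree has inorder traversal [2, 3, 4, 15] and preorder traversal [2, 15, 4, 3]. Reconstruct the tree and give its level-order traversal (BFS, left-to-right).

Inorder:  [2, 3, 4, 15]
Preorder: [2, 15, 4, 3]
Algorithm: preorder visits root first, so consume preorder in order;
for each root, split the current inorder slice at that value into
left-subtree inorder and right-subtree inorder, then recurse.
Recursive splits:
  root=2; inorder splits into left=[], right=[3, 4, 15]
  root=15; inorder splits into left=[3, 4], right=[]
  root=4; inorder splits into left=[3], right=[]
  root=3; inorder splits into left=[], right=[]
Reconstructed level-order: [2, 15, 4, 3]


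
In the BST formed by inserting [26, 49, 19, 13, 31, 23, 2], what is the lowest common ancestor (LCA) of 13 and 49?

Tree insertion order: [26, 49, 19, 13, 31, 23, 2]
Tree (level-order array): [26, 19, 49, 13, 23, 31, None, 2]
In a BST, the LCA of p=13, q=49 is the first node v on the
root-to-leaf path with p <= v <= q (go left if both < v, right if both > v).
Walk from root:
  at 26: 13 <= 26 <= 49, this is the LCA
LCA = 26


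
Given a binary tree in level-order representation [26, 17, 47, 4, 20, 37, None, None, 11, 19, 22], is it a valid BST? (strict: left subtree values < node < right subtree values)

Level-order array: [26, 17, 47, 4, 20, 37, None, None, 11, 19, 22]
Validate using subtree bounds (lo, hi): at each node, require lo < value < hi,
then recurse left with hi=value and right with lo=value.
Preorder trace (stopping at first violation):
  at node 26 with bounds (-inf, +inf): OK
  at node 17 with bounds (-inf, 26): OK
  at node 4 with bounds (-inf, 17): OK
  at node 11 with bounds (4, 17): OK
  at node 20 with bounds (17, 26): OK
  at node 19 with bounds (17, 20): OK
  at node 22 with bounds (20, 26): OK
  at node 47 with bounds (26, +inf): OK
  at node 37 with bounds (26, 47): OK
No violation found at any node.
Result: Valid BST


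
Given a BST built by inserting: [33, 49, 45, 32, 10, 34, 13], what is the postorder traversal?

Tree insertion order: [33, 49, 45, 32, 10, 34, 13]
Tree (level-order array): [33, 32, 49, 10, None, 45, None, None, 13, 34]
Postorder traversal: [13, 10, 32, 34, 45, 49, 33]


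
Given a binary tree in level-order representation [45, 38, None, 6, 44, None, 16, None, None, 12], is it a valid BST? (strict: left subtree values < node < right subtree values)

Level-order array: [45, 38, None, 6, 44, None, 16, None, None, 12]
Validate using subtree bounds (lo, hi): at each node, require lo < value < hi,
then recurse left with hi=value and right with lo=value.
Preorder trace (stopping at first violation):
  at node 45 with bounds (-inf, +inf): OK
  at node 38 with bounds (-inf, 45): OK
  at node 6 with bounds (-inf, 38): OK
  at node 16 with bounds (6, 38): OK
  at node 12 with bounds (6, 16): OK
  at node 44 with bounds (38, 45): OK
No violation found at any node.
Result: Valid BST


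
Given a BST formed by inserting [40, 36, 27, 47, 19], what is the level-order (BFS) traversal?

Tree insertion order: [40, 36, 27, 47, 19]
Tree (level-order array): [40, 36, 47, 27, None, None, None, 19]
BFS from the root, enqueuing left then right child of each popped node:
  queue [40] -> pop 40, enqueue [36, 47], visited so far: [40]
  queue [36, 47] -> pop 36, enqueue [27], visited so far: [40, 36]
  queue [47, 27] -> pop 47, enqueue [none], visited so far: [40, 36, 47]
  queue [27] -> pop 27, enqueue [19], visited so far: [40, 36, 47, 27]
  queue [19] -> pop 19, enqueue [none], visited so far: [40, 36, 47, 27, 19]
Result: [40, 36, 47, 27, 19]


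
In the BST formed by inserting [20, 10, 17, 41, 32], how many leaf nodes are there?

Tree built from: [20, 10, 17, 41, 32]
Tree (level-order array): [20, 10, 41, None, 17, 32]
Rule: A leaf has 0 children.
Per-node child counts:
  node 20: 2 child(ren)
  node 10: 1 child(ren)
  node 17: 0 child(ren)
  node 41: 1 child(ren)
  node 32: 0 child(ren)
Matching nodes: [17, 32]
Count of leaf nodes: 2


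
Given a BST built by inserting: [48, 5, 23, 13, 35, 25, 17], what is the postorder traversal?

Tree insertion order: [48, 5, 23, 13, 35, 25, 17]
Tree (level-order array): [48, 5, None, None, 23, 13, 35, None, 17, 25]
Postorder traversal: [17, 13, 25, 35, 23, 5, 48]


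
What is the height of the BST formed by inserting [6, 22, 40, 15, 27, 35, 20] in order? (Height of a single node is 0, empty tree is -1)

Insertion order: [6, 22, 40, 15, 27, 35, 20]
Tree (level-order array): [6, None, 22, 15, 40, None, 20, 27, None, None, None, None, 35]
Compute height bottom-up (empty subtree = -1):
  height(20) = 1 + max(-1, -1) = 0
  height(15) = 1 + max(-1, 0) = 1
  height(35) = 1 + max(-1, -1) = 0
  height(27) = 1 + max(-1, 0) = 1
  height(40) = 1 + max(1, -1) = 2
  height(22) = 1 + max(1, 2) = 3
  height(6) = 1 + max(-1, 3) = 4
Height = 4


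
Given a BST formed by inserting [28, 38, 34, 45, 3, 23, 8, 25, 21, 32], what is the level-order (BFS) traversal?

Tree insertion order: [28, 38, 34, 45, 3, 23, 8, 25, 21, 32]
Tree (level-order array): [28, 3, 38, None, 23, 34, 45, 8, 25, 32, None, None, None, None, 21]
BFS from the root, enqueuing left then right child of each popped node:
  queue [28] -> pop 28, enqueue [3, 38], visited so far: [28]
  queue [3, 38] -> pop 3, enqueue [23], visited so far: [28, 3]
  queue [38, 23] -> pop 38, enqueue [34, 45], visited so far: [28, 3, 38]
  queue [23, 34, 45] -> pop 23, enqueue [8, 25], visited so far: [28, 3, 38, 23]
  queue [34, 45, 8, 25] -> pop 34, enqueue [32], visited so far: [28, 3, 38, 23, 34]
  queue [45, 8, 25, 32] -> pop 45, enqueue [none], visited so far: [28, 3, 38, 23, 34, 45]
  queue [8, 25, 32] -> pop 8, enqueue [21], visited so far: [28, 3, 38, 23, 34, 45, 8]
  queue [25, 32, 21] -> pop 25, enqueue [none], visited so far: [28, 3, 38, 23, 34, 45, 8, 25]
  queue [32, 21] -> pop 32, enqueue [none], visited so far: [28, 3, 38, 23, 34, 45, 8, 25, 32]
  queue [21] -> pop 21, enqueue [none], visited so far: [28, 3, 38, 23, 34, 45, 8, 25, 32, 21]
Result: [28, 3, 38, 23, 34, 45, 8, 25, 32, 21]


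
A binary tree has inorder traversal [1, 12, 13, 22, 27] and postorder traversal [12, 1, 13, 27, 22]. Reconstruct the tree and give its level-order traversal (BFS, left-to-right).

Inorder:   [1, 12, 13, 22, 27]
Postorder: [12, 1, 13, 27, 22]
Algorithm: postorder visits root last, so walk postorder right-to-left;
each value is the root of the current inorder slice — split it at that
value, recurse on the right subtree first, then the left.
Recursive splits:
  root=22; inorder splits into left=[1, 12, 13], right=[27]
  root=27; inorder splits into left=[], right=[]
  root=13; inorder splits into left=[1, 12], right=[]
  root=1; inorder splits into left=[], right=[12]
  root=12; inorder splits into left=[], right=[]
Reconstructed level-order: [22, 13, 27, 1, 12]


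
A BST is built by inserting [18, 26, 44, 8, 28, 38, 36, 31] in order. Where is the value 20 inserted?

Starting tree (level order): [18, 8, 26, None, None, None, 44, 28, None, None, 38, 36, None, 31]
Insertion path: 18 -> 26
Result: insert 20 as left child of 26
Final tree (level order): [18, 8, 26, None, None, 20, 44, None, None, 28, None, None, 38, 36, None, 31]


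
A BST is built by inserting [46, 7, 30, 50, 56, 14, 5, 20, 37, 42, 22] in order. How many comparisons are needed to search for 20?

Search path for 20: 46 -> 7 -> 30 -> 14 -> 20
Found: True
Comparisons: 5


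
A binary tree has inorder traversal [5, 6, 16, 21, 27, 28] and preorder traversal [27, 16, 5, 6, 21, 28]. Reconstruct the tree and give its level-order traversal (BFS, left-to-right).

Inorder:  [5, 6, 16, 21, 27, 28]
Preorder: [27, 16, 5, 6, 21, 28]
Algorithm: preorder visits root first, so consume preorder in order;
for each root, split the current inorder slice at that value into
left-subtree inorder and right-subtree inorder, then recurse.
Recursive splits:
  root=27; inorder splits into left=[5, 6, 16, 21], right=[28]
  root=16; inorder splits into left=[5, 6], right=[21]
  root=5; inorder splits into left=[], right=[6]
  root=6; inorder splits into left=[], right=[]
  root=21; inorder splits into left=[], right=[]
  root=28; inorder splits into left=[], right=[]
Reconstructed level-order: [27, 16, 28, 5, 21, 6]


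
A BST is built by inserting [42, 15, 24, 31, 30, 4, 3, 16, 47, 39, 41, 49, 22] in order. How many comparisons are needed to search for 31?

Search path for 31: 42 -> 15 -> 24 -> 31
Found: True
Comparisons: 4


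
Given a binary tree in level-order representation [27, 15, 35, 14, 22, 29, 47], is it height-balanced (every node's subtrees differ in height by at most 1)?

Tree (level-order array): [27, 15, 35, 14, 22, 29, 47]
Definition: a tree is height-balanced if, at every node, |h(left) - h(right)| <= 1 (empty subtree has height -1).
Bottom-up per-node check:
  node 14: h_left=-1, h_right=-1, diff=0 [OK], height=0
  node 22: h_left=-1, h_right=-1, diff=0 [OK], height=0
  node 15: h_left=0, h_right=0, diff=0 [OK], height=1
  node 29: h_left=-1, h_right=-1, diff=0 [OK], height=0
  node 47: h_left=-1, h_right=-1, diff=0 [OK], height=0
  node 35: h_left=0, h_right=0, diff=0 [OK], height=1
  node 27: h_left=1, h_right=1, diff=0 [OK], height=2
All nodes satisfy the balance condition.
Result: Balanced


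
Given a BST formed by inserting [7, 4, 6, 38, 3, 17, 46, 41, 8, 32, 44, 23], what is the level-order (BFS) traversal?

Tree insertion order: [7, 4, 6, 38, 3, 17, 46, 41, 8, 32, 44, 23]
Tree (level-order array): [7, 4, 38, 3, 6, 17, 46, None, None, None, None, 8, 32, 41, None, None, None, 23, None, None, 44]
BFS from the root, enqueuing left then right child of each popped node:
  queue [7] -> pop 7, enqueue [4, 38], visited so far: [7]
  queue [4, 38] -> pop 4, enqueue [3, 6], visited so far: [7, 4]
  queue [38, 3, 6] -> pop 38, enqueue [17, 46], visited so far: [7, 4, 38]
  queue [3, 6, 17, 46] -> pop 3, enqueue [none], visited so far: [7, 4, 38, 3]
  queue [6, 17, 46] -> pop 6, enqueue [none], visited so far: [7, 4, 38, 3, 6]
  queue [17, 46] -> pop 17, enqueue [8, 32], visited so far: [7, 4, 38, 3, 6, 17]
  queue [46, 8, 32] -> pop 46, enqueue [41], visited so far: [7, 4, 38, 3, 6, 17, 46]
  queue [8, 32, 41] -> pop 8, enqueue [none], visited so far: [7, 4, 38, 3, 6, 17, 46, 8]
  queue [32, 41] -> pop 32, enqueue [23], visited so far: [7, 4, 38, 3, 6, 17, 46, 8, 32]
  queue [41, 23] -> pop 41, enqueue [44], visited so far: [7, 4, 38, 3, 6, 17, 46, 8, 32, 41]
  queue [23, 44] -> pop 23, enqueue [none], visited so far: [7, 4, 38, 3, 6, 17, 46, 8, 32, 41, 23]
  queue [44] -> pop 44, enqueue [none], visited so far: [7, 4, 38, 3, 6, 17, 46, 8, 32, 41, 23, 44]
Result: [7, 4, 38, 3, 6, 17, 46, 8, 32, 41, 23, 44]


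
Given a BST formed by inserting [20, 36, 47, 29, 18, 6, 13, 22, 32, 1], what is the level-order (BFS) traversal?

Tree insertion order: [20, 36, 47, 29, 18, 6, 13, 22, 32, 1]
Tree (level-order array): [20, 18, 36, 6, None, 29, 47, 1, 13, 22, 32]
BFS from the root, enqueuing left then right child of each popped node:
  queue [20] -> pop 20, enqueue [18, 36], visited so far: [20]
  queue [18, 36] -> pop 18, enqueue [6], visited so far: [20, 18]
  queue [36, 6] -> pop 36, enqueue [29, 47], visited so far: [20, 18, 36]
  queue [6, 29, 47] -> pop 6, enqueue [1, 13], visited so far: [20, 18, 36, 6]
  queue [29, 47, 1, 13] -> pop 29, enqueue [22, 32], visited so far: [20, 18, 36, 6, 29]
  queue [47, 1, 13, 22, 32] -> pop 47, enqueue [none], visited so far: [20, 18, 36, 6, 29, 47]
  queue [1, 13, 22, 32] -> pop 1, enqueue [none], visited so far: [20, 18, 36, 6, 29, 47, 1]
  queue [13, 22, 32] -> pop 13, enqueue [none], visited so far: [20, 18, 36, 6, 29, 47, 1, 13]
  queue [22, 32] -> pop 22, enqueue [none], visited so far: [20, 18, 36, 6, 29, 47, 1, 13, 22]
  queue [32] -> pop 32, enqueue [none], visited so far: [20, 18, 36, 6, 29, 47, 1, 13, 22, 32]
Result: [20, 18, 36, 6, 29, 47, 1, 13, 22, 32]


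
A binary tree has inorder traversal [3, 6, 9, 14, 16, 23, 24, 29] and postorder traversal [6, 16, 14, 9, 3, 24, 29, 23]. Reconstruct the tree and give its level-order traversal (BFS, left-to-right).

Inorder:   [3, 6, 9, 14, 16, 23, 24, 29]
Postorder: [6, 16, 14, 9, 3, 24, 29, 23]
Algorithm: postorder visits root last, so walk postorder right-to-left;
each value is the root of the current inorder slice — split it at that
value, recurse on the right subtree first, then the left.
Recursive splits:
  root=23; inorder splits into left=[3, 6, 9, 14, 16], right=[24, 29]
  root=29; inorder splits into left=[24], right=[]
  root=24; inorder splits into left=[], right=[]
  root=3; inorder splits into left=[], right=[6, 9, 14, 16]
  root=9; inorder splits into left=[6], right=[14, 16]
  root=14; inorder splits into left=[], right=[16]
  root=16; inorder splits into left=[], right=[]
  root=6; inorder splits into left=[], right=[]
Reconstructed level-order: [23, 3, 29, 9, 24, 6, 14, 16]


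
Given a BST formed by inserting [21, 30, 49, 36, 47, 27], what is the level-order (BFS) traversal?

Tree insertion order: [21, 30, 49, 36, 47, 27]
Tree (level-order array): [21, None, 30, 27, 49, None, None, 36, None, None, 47]
BFS from the root, enqueuing left then right child of each popped node:
  queue [21] -> pop 21, enqueue [30], visited so far: [21]
  queue [30] -> pop 30, enqueue [27, 49], visited so far: [21, 30]
  queue [27, 49] -> pop 27, enqueue [none], visited so far: [21, 30, 27]
  queue [49] -> pop 49, enqueue [36], visited so far: [21, 30, 27, 49]
  queue [36] -> pop 36, enqueue [47], visited so far: [21, 30, 27, 49, 36]
  queue [47] -> pop 47, enqueue [none], visited so far: [21, 30, 27, 49, 36, 47]
Result: [21, 30, 27, 49, 36, 47]


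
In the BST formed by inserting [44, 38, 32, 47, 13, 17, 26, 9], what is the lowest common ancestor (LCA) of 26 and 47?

Tree insertion order: [44, 38, 32, 47, 13, 17, 26, 9]
Tree (level-order array): [44, 38, 47, 32, None, None, None, 13, None, 9, 17, None, None, None, 26]
In a BST, the LCA of p=26, q=47 is the first node v on the
root-to-leaf path with p <= v <= q (go left if both < v, right if both > v).
Walk from root:
  at 44: 26 <= 44 <= 47, this is the LCA
LCA = 44


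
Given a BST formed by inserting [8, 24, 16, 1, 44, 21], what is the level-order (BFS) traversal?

Tree insertion order: [8, 24, 16, 1, 44, 21]
Tree (level-order array): [8, 1, 24, None, None, 16, 44, None, 21]
BFS from the root, enqueuing left then right child of each popped node:
  queue [8] -> pop 8, enqueue [1, 24], visited so far: [8]
  queue [1, 24] -> pop 1, enqueue [none], visited so far: [8, 1]
  queue [24] -> pop 24, enqueue [16, 44], visited so far: [8, 1, 24]
  queue [16, 44] -> pop 16, enqueue [21], visited so far: [8, 1, 24, 16]
  queue [44, 21] -> pop 44, enqueue [none], visited so far: [8, 1, 24, 16, 44]
  queue [21] -> pop 21, enqueue [none], visited so far: [8, 1, 24, 16, 44, 21]
Result: [8, 1, 24, 16, 44, 21]


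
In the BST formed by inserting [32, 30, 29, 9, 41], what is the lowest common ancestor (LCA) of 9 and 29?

Tree insertion order: [32, 30, 29, 9, 41]
Tree (level-order array): [32, 30, 41, 29, None, None, None, 9]
In a BST, the LCA of p=9, q=29 is the first node v on the
root-to-leaf path with p <= v <= q (go left if both < v, right if both > v).
Walk from root:
  at 32: both 9 and 29 < 32, go left
  at 30: both 9 and 29 < 30, go left
  at 29: 9 <= 29 <= 29, this is the LCA
LCA = 29


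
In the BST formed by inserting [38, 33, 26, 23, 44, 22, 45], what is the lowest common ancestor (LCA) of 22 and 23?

Tree insertion order: [38, 33, 26, 23, 44, 22, 45]
Tree (level-order array): [38, 33, 44, 26, None, None, 45, 23, None, None, None, 22]
In a BST, the LCA of p=22, q=23 is the first node v on the
root-to-leaf path with p <= v <= q (go left if both < v, right if both > v).
Walk from root:
  at 38: both 22 and 23 < 38, go left
  at 33: both 22 and 23 < 33, go left
  at 26: both 22 and 23 < 26, go left
  at 23: 22 <= 23 <= 23, this is the LCA
LCA = 23


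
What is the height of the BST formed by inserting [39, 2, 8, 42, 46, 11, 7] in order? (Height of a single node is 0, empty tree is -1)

Insertion order: [39, 2, 8, 42, 46, 11, 7]
Tree (level-order array): [39, 2, 42, None, 8, None, 46, 7, 11]
Compute height bottom-up (empty subtree = -1):
  height(7) = 1 + max(-1, -1) = 0
  height(11) = 1 + max(-1, -1) = 0
  height(8) = 1 + max(0, 0) = 1
  height(2) = 1 + max(-1, 1) = 2
  height(46) = 1 + max(-1, -1) = 0
  height(42) = 1 + max(-1, 0) = 1
  height(39) = 1 + max(2, 1) = 3
Height = 3


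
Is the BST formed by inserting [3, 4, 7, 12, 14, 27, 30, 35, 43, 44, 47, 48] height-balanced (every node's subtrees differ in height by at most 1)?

Tree (level-order array): [3, None, 4, None, 7, None, 12, None, 14, None, 27, None, 30, None, 35, None, 43, None, 44, None, 47, None, 48]
Definition: a tree is height-balanced if, at every node, |h(left) - h(right)| <= 1 (empty subtree has height -1).
Bottom-up per-node check:
  node 48: h_left=-1, h_right=-1, diff=0 [OK], height=0
  node 47: h_left=-1, h_right=0, diff=1 [OK], height=1
  node 44: h_left=-1, h_right=1, diff=2 [FAIL (|-1-1|=2 > 1)], height=2
  node 43: h_left=-1, h_right=2, diff=3 [FAIL (|-1-2|=3 > 1)], height=3
  node 35: h_left=-1, h_right=3, diff=4 [FAIL (|-1-3|=4 > 1)], height=4
  node 30: h_left=-1, h_right=4, diff=5 [FAIL (|-1-4|=5 > 1)], height=5
  node 27: h_left=-1, h_right=5, diff=6 [FAIL (|-1-5|=6 > 1)], height=6
  node 14: h_left=-1, h_right=6, diff=7 [FAIL (|-1-6|=7 > 1)], height=7
  node 12: h_left=-1, h_right=7, diff=8 [FAIL (|-1-7|=8 > 1)], height=8
  node 7: h_left=-1, h_right=8, diff=9 [FAIL (|-1-8|=9 > 1)], height=9
  node 4: h_left=-1, h_right=9, diff=10 [FAIL (|-1-9|=10 > 1)], height=10
  node 3: h_left=-1, h_right=10, diff=11 [FAIL (|-1-10|=11 > 1)], height=11
Node 44 violates the condition: |-1 - 1| = 2 > 1.
Result: Not balanced


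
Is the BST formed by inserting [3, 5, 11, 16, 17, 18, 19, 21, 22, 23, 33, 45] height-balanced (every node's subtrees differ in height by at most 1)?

Tree (level-order array): [3, None, 5, None, 11, None, 16, None, 17, None, 18, None, 19, None, 21, None, 22, None, 23, None, 33, None, 45]
Definition: a tree is height-balanced if, at every node, |h(left) - h(right)| <= 1 (empty subtree has height -1).
Bottom-up per-node check:
  node 45: h_left=-1, h_right=-1, diff=0 [OK], height=0
  node 33: h_left=-1, h_right=0, diff=1 [OK], height=1
  node 23: h_left=-1, h_right=1, diff=2 [FAIL (|-1-1|=2 > 1)], height=2
  node 22: h_left=-1, h_right=2, diff=3 [FAIL (|-1-2|=3 > 1)], height=3
  node 21: h_left=-1, h_right=3, diff=4 [FAIL (|-1-3|=4 > 1)], height=4
  node 19: h_left=-1, h_right=4, diff=5 [FAIL (|-1-4|=5 > 1)], height=5
  node 18: h_left=-1, h_right=5, diff=6 [FAIL (|-1-5|=6 > 1)], height=6
  node 17: h_left=-1, h_right=6, diff=7 [FAIL (|-1-6|=7 > 1)], height=7
  node 16: h_left=-1, h_right=7, diff=8 [FAIL (|-1-7|=8 > 1)], height=8
  node 11: h_left=-1, h_right=8, diff=9 [FAIL (|-1-8|=9 > 1)], height=9
  node 5: h_left=-1, h_right=9, diff=10 [FAIL (|-1-9|=10 > 1)], height=10
  node 3: h_left=-1, h_right=10, diff=11 [FAIL (|-1-10|=11 > 1)], height=11
Node 23 violates the condition: |-1 - 1| = 2 > 1.
Result: Not balanced


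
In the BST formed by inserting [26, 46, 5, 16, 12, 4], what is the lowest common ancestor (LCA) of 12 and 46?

Tree insertion order: [26, 46, 5, 16, 12, 4]
Tree (level-order array): [26, 5, 46, 4, 16, None, None, None, None, 12]
In a BST, the LCA of p=12, q=46 is the first node v on the
root-to-leaf path with p <= v <= q (go left if both < v, right if both > v).
Walk from root:
  at 26: 12 <= 26 <= 46, this is the LCA
LCA = 26


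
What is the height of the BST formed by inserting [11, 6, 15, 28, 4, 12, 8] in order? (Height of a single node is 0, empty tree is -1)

Insertion order: [11, 6, 15, 28, 4, 12, 8]
Tree (level-order array): [11, 6, 15, 4, 8, 12, 28]
Compute height bottom-up (empty subtree = -1):
  height(4) = 1 + max(-1, -1) = 0
  height(8) = 1 + max(-1, -1) = 0
  height(6) = 1 + max(0, 0) = 1
  height(12) = 1 + max(-1, -1) = 0
  height(28) = 1 + max(-1, -1) = 0
  height(15) = 1 + max(0, 0) = 1
  height(11) = 1 + max(1, 1) = 2
Height = 2


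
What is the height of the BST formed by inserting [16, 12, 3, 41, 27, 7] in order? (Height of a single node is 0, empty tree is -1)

Insertion order: [16, 12, 3, 41, 27, 7]
Tree (level-order array): [16, 12, 41, 3, None, 27, None, None, 7]
Compute height bottom-up (empty subtree = -1):
  height(7) = 1 + max(-1, -1) = 0
  height(3) = 1 + max(-1, 0) = 1
  height(12) = 1 + max(1, -1) = 2
  height(27) = 1 + max(-1, -1) = 0
  height(41) = 1 + max(0, -1) = 1
  height(16) = 1 + max(2, 1) = 3
Height = 3


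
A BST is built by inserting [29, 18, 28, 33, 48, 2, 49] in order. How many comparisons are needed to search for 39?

Search path for 39: 29 -> 33 -> 48
Found: False
Comparisons: 3


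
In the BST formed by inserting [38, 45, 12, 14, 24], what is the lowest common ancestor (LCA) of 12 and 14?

Tree insertion order: [38, 45, 12, 14, 24]
Tree (level-order array): [38, 12, 45, None, 14, None, None, None, 24]
In a BST, the LCA of p=12, q=14 is the first node v on the
root-to-leaf path with p <= v <= q (go left if both < v, right if both > v).
Walk from root:
  at 38: both 12 and 14 < 38, go left
  at 12: 12 <= 12 <= 14, this is the LCA
LCA = 12


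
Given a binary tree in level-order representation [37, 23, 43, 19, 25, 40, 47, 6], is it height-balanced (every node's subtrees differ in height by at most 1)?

Tree (level-order array): [37, 23, 43, 19, 25, 40, 47, 6]
Definition: a tree is height-balanced if, at every node, |h(left) - h(right)| <= 1 (empty subtree has height -1).
Bottom-up per-node check:
  node 6: h_left=-1, h_right=-1, diff=0 [OK], height=0
  node 19: h_left=0, h_right=-1, diff=1 [OK], height=1
  node 25: h_left=-1, h_right=-1, diff=0 [OK], height=0
  node 23: h_left=1, h_right=0, diff=1 [OK], height=2
  node 40: h_left=-1, h_right=-1, diff=0 [OK], height=0
  node 47: h_left=-1, h_right=-1, diff=0 [OK], height=0
  node 43: h_left=0, h_right=0, diff=0 [OK], height=1
  node 37: h_left=2, h_right=1, diff=1 [OK], height=3
All nodes satisfy the balance condition.
Result: Balanced


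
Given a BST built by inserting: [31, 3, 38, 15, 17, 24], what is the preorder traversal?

Tree insertion order: [31, 3, 38, 15, 17, 24]
Tree (level-order array): [31, 3, 38, None, 15, None, None, None, 17, None, 24]
Preorder traversal: [31, 3, 15, 17, 24, 38]


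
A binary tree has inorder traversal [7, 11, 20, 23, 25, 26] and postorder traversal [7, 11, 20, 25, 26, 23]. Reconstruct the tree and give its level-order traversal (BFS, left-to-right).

Inorder:   [7, 11, 20, 23, 25, 26]
Postorder: [7, 11, 20, 25, 26, 23]
Algorithm: postorder visits root last, so walk postorder right-to-left;
each value is the root of the current inorder slice — split it at that
value, recurse on the right subtree first, then the left.
Recursive splits:
  root=23; inorder splits into left=[7, 11, 20], right=[25, 26]
  root=26; inorder splits into left=[25], right=[]
  root=25; inorder splits into left=[], right=[]
  root=20; inorder splits into left=[7, 11], right=[]
  root=11; inorder splits into left=[7], right=[]
  root=7; inorder splits into left=[], right=[]
Reconstructed level-order: [23, 20, 26, 11, 25, 7]


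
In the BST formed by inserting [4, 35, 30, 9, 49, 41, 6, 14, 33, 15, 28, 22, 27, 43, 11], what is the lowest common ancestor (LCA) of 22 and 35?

Tree insertion order: [4, 35, 30, 9, 49, 41, 6, 14, 33, 15, 28, 22, 27, 43, 11]
Tree (level-order array): [4, None, 35, 30, 49, 9, 33, 41, None, 6, 14, None, None, None, 43, None, None, 11, 15, None, None, None, None, None, 28, 22, None, None, 27]
In a BST, the LCA of p=22, q=35 is the first node v on the
root-to-leaf path with p <= v <= q (go left if both < v, right if both > v).
Walk from root:
  at 4: both 22 and 35 > 4, go right
  at 35: 22 <= 35 <= 35, this is the LCA
LCA = 35


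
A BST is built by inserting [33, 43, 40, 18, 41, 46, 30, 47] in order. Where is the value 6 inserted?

Starting tree (level order): [33, 18, 43, None, 30, 40, 46, None, None, None, 41, None, 47]
Insertion path: 33 -> 18
Result: insert 6 as left child of 18
Final tree (level order): [33, 18, 43, 6, 30, 40, 46, None, None, None, None, None, 41, None, 47]


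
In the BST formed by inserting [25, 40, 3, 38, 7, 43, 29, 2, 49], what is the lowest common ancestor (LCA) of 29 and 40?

Tree insertion order: [25, 40, 3, 38, 7, 43, 29, 2, 49]
Tree (level-order array): [25, 3, 40, 2, 7, 38, 43, None, None, None, None, 29, None, None, 49]
In a BST, the LCA of p=29, q=40 is the first node v on the
root-to-leaf path with p <= v <= q (go left if both < v, right if both > v).
Walk from root:
  at 25: both 29 and 40 > 25, go right
  at 40: 29 <= 40 <= 40, this is the LCA
LCA = 40


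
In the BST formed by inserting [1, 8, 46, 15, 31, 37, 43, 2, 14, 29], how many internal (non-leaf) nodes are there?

Tree built from: [1, 8, 46, 15, 31, 37, 43, 2, 14, 29]
Tree (level-order array): [1, None, 8, 2, 46, None, None, 15, None, 14, 31, None, None, 29, 37, None, None, None, 43]
Rule: An internal node has at least one child.
Per-node child counts:
  node 1: 1 child(ren)
  node 8: 2 child(ren)
  node 2: 0 child(ren)
  node 46: 1 child(ren)
  node 15: 2 child(ren)
  node 14: 0 child(ren)
  node 31: 2 child(ren)
  node 29: 0 child(ren)
  node 37: 1 child(ren)
  node 43: 0 child(ren)
Matching nodes: [1, 8, 46, 15, 31, 37]
Count of internal (non-leaf) nodes: 6
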